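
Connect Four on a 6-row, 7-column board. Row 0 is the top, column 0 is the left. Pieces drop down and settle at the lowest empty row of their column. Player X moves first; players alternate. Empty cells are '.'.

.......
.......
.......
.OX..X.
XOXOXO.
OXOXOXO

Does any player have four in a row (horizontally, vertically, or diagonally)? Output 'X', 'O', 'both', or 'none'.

none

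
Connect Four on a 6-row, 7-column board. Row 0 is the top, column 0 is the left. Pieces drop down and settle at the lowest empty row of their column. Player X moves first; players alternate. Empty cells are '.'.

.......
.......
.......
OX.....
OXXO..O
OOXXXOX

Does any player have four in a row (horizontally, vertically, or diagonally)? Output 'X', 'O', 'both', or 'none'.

none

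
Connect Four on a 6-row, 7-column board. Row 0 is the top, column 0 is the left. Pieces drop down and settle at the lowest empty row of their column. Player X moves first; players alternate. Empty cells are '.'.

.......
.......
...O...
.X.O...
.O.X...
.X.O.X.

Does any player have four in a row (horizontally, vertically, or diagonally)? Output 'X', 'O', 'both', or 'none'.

none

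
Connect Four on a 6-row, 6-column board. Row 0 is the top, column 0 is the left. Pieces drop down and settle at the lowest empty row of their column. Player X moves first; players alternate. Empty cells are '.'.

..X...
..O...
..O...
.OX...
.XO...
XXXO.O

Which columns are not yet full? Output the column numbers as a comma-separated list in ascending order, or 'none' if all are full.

col 0: top cell = '.' → open
col 1: top cell = '.' → open
col 2: top cell = 'X' → FULL
col 3: top cell = '.' → open
col 4: top cell = '.' → open
col 5: top cell = '.' → open

Answer: 0,1,3,4,5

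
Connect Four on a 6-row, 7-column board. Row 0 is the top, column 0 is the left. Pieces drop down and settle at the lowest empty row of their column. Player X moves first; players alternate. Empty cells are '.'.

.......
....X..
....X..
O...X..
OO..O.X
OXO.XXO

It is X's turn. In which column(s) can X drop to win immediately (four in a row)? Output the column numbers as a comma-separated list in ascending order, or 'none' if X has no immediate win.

Answer: 4

Derivation:
col 0: drop X → no win
col 1: drop X → no win
col 2: drop X → no win
col 3: drop X → no win
col 4: drop X → WIN!
col 5: drop X → no win
col 6: drop X → no win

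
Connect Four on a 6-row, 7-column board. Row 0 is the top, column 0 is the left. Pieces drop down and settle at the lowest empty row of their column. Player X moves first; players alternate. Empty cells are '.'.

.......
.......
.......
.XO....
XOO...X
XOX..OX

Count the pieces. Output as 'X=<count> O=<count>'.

X=6 O=5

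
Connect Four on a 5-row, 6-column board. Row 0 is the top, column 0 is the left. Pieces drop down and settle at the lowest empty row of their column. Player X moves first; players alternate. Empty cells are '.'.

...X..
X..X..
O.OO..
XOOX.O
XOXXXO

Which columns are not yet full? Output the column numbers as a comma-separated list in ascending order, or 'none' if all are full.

col 0: top cell = '.' → open
col 1: top cell = '.' → open
col 2: top cell = '.' → open
col 3: top cell = 'X' → FULL
col 4: top cell = '.' → open
col 5: top cell = '.' → open

Answer: 0,1,2,4,5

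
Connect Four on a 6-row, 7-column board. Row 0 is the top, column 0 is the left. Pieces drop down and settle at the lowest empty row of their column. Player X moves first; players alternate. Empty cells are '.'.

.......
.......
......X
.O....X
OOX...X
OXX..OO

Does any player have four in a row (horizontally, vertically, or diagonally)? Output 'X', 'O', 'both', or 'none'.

none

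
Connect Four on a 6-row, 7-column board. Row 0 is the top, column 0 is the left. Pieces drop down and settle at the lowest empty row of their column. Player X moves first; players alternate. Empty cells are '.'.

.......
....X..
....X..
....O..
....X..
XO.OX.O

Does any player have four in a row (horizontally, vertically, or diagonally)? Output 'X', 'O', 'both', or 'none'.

none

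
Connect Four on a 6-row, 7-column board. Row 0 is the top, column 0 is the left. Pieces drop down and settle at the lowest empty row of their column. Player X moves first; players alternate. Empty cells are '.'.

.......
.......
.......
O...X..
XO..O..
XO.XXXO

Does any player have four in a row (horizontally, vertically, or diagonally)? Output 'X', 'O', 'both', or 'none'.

none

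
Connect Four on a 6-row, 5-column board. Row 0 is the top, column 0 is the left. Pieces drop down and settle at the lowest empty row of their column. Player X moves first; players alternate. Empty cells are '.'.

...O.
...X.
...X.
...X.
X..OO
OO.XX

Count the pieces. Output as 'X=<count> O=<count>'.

X=6 O=5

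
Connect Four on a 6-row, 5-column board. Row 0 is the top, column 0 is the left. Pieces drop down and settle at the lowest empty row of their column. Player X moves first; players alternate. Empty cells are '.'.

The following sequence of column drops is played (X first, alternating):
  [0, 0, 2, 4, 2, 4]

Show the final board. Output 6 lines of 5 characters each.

Answer: .....
.....
.....
.....
O.X.O
X.X.O

Derivation:
Move 1: X drops in col 0, lands at row 5
Move 2: O drops in col 0, lands at row 4
Move 3: X drops in col 2, lands at row 5
Move 4: O drops in col 4, lands at row 5
Move 5: X drops in col 2, lands at row 4
Move 6: O drops in col 4, lands at row 4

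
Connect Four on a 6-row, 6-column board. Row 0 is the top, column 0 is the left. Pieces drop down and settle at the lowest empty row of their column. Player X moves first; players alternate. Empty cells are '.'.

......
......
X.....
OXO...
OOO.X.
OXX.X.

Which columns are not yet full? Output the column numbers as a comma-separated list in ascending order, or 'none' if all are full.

Answer: 0,1,2,3,4,5

Derivation:
col 0: top cell = '.' → open
col 1: top cell = '.' → open
col 2: top cell = '.' → open
col 3: top cell = '.' → open
col 4: top cell = '.' → open
col 5: top cell = '.' → open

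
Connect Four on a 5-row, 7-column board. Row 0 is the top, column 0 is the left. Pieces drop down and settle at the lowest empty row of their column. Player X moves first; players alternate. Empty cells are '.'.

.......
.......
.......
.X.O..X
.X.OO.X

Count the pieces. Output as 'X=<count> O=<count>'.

X=4 O=3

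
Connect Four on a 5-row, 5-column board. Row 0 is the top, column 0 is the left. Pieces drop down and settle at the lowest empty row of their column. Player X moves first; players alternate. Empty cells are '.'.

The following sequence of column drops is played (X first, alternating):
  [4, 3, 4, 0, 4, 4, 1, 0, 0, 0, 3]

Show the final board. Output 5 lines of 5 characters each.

Move 1: X drops in col 4, lands at row 4
Move 2: O drops in col 3, lands at row 4
Move 3: X drops in col 4, lands at row 3
Move 4: O drops in col 0, lands at row 4
Move 5: X drops in col 4, lands at row 2
Move 6: O drops in col 4, lands at row 1
Move 7: X drops in col 1, lands at row 4
Move 8: O drops in col 0, lands at row 3
Move 9: X drops in col 0, lands at row 2
Move 10: O drops in col 0, lands at row 1
Move 11: X drops in col 3, lands at row 3

Answer: .....
O...O
X...X
O..XX
OX.OX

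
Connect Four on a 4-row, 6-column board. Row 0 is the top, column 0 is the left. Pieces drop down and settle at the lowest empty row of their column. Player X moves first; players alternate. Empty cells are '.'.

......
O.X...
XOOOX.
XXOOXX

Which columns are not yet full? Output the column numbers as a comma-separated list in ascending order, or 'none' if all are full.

Answer: 0,1,2,3,4,5

Derivation:
col 0: top cell = '.' → open
col 1: top cell = '.' → open
col 2: top cell = '.' → open
col 3: top cell = '.' → open
col 4: top cell = '.' → open
col 5: top cell = '.' → open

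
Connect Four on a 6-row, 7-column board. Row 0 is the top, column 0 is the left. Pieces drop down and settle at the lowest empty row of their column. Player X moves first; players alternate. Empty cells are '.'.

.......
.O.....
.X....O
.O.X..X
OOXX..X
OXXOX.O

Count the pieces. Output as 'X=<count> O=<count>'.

X=9 O=8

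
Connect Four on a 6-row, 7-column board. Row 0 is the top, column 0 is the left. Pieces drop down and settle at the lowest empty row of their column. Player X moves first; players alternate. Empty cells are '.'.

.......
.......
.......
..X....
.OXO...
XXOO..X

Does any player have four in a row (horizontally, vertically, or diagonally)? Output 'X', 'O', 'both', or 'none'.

none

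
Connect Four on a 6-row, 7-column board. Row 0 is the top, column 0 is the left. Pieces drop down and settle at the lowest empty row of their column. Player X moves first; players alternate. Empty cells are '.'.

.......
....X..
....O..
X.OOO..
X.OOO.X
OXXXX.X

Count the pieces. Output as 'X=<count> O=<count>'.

X=9 O=8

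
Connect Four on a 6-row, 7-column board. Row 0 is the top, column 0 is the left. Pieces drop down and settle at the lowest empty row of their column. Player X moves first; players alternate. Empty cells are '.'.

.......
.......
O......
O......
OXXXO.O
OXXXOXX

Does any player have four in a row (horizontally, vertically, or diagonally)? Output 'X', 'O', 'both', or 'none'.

O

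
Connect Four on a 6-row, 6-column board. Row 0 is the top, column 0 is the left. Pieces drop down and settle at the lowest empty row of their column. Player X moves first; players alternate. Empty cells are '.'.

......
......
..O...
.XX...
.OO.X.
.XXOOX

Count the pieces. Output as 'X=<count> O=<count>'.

X=6 O=5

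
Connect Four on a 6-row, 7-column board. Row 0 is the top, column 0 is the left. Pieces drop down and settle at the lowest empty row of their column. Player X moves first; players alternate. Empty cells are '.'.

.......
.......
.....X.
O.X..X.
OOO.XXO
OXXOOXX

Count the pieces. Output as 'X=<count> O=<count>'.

X=9 O=8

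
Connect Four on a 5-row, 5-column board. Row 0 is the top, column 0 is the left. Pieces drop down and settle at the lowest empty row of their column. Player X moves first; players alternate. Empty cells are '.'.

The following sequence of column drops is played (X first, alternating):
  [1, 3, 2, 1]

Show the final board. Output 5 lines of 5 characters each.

Move 1: X drops in col 1, lands at row 4
Move 2: O drops in col 3, lands at row 4
Move 3: X drops in col 2, lands at row 4
Move 4: O drops in col 1, lands at row 3

Answer: .....
.....
.....
.O...
.XXO.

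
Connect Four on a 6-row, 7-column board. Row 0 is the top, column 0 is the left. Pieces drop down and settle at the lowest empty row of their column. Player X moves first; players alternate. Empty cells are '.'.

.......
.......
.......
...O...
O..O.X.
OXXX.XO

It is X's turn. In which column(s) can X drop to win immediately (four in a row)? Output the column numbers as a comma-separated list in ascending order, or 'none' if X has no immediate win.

Answer: 4

Derivation:
col 0: drop X → no win
col 1: drop X → no win
col 2: drop X → no win
col 3: drop X → no win
col 4: drop X → WIN!
col 5: drop X → no win
col 6: drop X → no win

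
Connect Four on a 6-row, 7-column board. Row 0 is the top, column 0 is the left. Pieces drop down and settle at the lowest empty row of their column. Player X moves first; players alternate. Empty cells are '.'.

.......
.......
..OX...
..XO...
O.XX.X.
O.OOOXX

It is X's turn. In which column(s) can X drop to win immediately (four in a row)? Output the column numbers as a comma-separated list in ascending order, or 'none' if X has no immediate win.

Answer: 4

Derivation:
col 0: drop X → no win
col 1: drop X → no win
col 2: drop X → no win
col 3: drop X → no win
col 4: drop X → WIN!
col 5: drop X → no win
col 6: drop X → no win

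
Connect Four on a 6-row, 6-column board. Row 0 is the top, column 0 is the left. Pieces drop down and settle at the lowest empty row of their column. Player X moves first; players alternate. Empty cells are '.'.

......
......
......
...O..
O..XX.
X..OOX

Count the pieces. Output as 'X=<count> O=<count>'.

X=4 O=4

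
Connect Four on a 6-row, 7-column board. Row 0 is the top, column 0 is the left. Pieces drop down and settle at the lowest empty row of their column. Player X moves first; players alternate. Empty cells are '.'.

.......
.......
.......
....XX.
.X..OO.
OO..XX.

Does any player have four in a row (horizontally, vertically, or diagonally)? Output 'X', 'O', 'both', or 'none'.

none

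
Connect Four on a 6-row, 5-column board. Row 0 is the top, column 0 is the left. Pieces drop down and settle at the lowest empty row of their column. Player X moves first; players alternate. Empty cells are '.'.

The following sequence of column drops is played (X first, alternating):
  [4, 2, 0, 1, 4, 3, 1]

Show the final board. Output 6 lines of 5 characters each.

Move 1: X drops in col 4, lands at row 5
Move 2: O drops in col 2, lands at row 5
Move 3: X drops in col 0, lands at row 5
Move 4: O drops in col 1, lands at row 5
Move 5: X drops in col 4, lands at row 4
Move 6: O drops in col 3, lands at row 5
Move 7: X drops in col 1, lands at row 4

Answer: .....
.....
.....
.....
.X..X
XOOOX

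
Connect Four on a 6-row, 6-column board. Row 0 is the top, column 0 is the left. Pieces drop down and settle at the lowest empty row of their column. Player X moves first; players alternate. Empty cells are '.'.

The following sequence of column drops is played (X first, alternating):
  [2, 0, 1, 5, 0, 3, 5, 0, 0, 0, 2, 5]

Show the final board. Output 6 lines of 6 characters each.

Move 1: X drops in col 2, lands at row 5
Move 2: O drops in col 0, lands at row 5
Move 3: X drops in col 1, lands at row 5
Move 4: O drops in col 5, lands at row 5
Move 5: X drops in col 0, lands at row 4
Move 6: O drops in col 3, lands at row 5
Move 7: X drops in col 5, lands at row 4
Move 8: O drops in col 0, lands at row 3
Move 9: X drops in col 0, lands at row 2
Move 10: O drops in col 0, lands at row 1
Move 11: X drops in col 2, lands at row 4
Move 12: O drops in col 5, lands at row 3

Answer: ......
O.....
X.....
O....O
X.X..X
OXXO.O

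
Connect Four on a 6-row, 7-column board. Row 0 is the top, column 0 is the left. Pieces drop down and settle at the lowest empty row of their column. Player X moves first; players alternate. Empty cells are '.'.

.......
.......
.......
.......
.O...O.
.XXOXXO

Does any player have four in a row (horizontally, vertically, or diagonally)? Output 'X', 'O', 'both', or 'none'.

none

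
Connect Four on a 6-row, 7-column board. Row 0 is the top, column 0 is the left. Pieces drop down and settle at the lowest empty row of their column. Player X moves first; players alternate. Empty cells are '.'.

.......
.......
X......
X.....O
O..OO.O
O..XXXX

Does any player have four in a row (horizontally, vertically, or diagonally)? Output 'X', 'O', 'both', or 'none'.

X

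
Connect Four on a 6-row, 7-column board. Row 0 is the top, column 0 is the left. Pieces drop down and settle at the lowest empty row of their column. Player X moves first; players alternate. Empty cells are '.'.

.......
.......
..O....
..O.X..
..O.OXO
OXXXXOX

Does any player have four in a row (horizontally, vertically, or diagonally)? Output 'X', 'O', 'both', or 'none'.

X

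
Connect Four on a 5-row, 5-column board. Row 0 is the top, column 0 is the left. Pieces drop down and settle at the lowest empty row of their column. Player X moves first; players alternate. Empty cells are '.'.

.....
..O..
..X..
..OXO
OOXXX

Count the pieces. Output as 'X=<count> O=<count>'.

X=5 O=5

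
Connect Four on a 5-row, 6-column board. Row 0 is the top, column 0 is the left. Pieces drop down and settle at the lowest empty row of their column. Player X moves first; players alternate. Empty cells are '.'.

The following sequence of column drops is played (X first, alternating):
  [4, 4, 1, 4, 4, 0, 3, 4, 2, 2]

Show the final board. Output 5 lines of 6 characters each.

Answer: ....O.
....X.
....O.
..O.O.
OXXXX.

Derivation:
Move 1: X drops in col 4, lands at row 4
Move 2: O drops in col 4, lands at row 3
Move 3: X drops in col 1, lands at row 4
Move 4: O drops in col 4, lands at row 2
Move 5: X drops in col 4, lands at row 1
Move 6: O drops in col 0, lands at row 4
Move 7: X drops in col 3, lands at row 4
Move 8: O drops in col 4, lands at row 0
Move 9: X drops in col 2, lands at row 4
Move 10: O drops in col 2, lands at row 3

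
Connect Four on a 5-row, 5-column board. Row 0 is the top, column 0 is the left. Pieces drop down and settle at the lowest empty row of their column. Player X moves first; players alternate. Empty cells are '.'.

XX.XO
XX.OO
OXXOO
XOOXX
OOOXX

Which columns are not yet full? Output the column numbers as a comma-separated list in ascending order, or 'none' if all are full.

col 0: top cell = 'X' → FULL
col 1: top cell = 'X' → FULL
col 2: top cell = '.' → open
col 3: top cell = 'X' → FULL
col 4: top cell = 'O' → FULL

Answer: 2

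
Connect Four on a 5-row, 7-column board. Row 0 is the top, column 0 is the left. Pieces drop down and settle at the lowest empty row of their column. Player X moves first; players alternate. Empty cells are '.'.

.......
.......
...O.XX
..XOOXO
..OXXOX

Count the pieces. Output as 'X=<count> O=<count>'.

X=7 O=6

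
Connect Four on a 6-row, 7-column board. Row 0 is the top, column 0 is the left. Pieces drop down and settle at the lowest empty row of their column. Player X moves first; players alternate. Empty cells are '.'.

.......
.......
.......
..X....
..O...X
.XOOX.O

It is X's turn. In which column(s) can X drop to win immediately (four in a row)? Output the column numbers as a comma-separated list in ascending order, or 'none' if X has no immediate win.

Answer: none

Derivation:
col 0: drop X → no win
col 1: drop X → no win
col 2: drop X → no win
col 3: drop X → no win
col 4: drop X → no win
col 5: drop X → no win
col 6: drop X → no win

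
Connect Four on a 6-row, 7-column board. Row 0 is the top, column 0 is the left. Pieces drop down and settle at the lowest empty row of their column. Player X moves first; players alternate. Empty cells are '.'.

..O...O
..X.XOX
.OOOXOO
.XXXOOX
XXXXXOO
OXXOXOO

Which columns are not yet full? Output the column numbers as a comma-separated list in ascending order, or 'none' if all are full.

col 0: top cell = '.' → open
col 1: top cell = '.' → open
col 2: top cell = 'O' → FULL
col 3: top cell = '.' → open
col 4: top cell = '.' → open
col 5: top cell = '.' → open
col 6: top cell = 'O' → FULL

Answer: 0,1,3,4,5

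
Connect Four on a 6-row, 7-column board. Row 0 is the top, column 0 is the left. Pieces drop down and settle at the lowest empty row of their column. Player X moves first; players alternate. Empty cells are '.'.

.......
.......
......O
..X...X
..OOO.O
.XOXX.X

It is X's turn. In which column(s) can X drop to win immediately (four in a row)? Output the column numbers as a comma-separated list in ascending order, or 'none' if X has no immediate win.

Answer: 5

Derivation:
col 0: drop X → no win
col 1: drop X → no win
col 2: drop X → no win
col 3: drop X → no win
col 4: drop X → no win
col 5: drop X → WIN!
col 6: drop X → no win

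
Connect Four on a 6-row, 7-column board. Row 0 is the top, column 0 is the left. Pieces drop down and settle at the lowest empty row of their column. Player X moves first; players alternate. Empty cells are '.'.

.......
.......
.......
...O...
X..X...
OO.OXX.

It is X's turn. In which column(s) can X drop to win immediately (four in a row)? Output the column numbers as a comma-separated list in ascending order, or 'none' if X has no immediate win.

col 0: drop X → no win
col 1: drop X → no win
col 2: drop X → no win
col 3: drop X → no win
col 4: drop X → no win
col 5: drop X → no win
col 6: drop X → no win

Answer: none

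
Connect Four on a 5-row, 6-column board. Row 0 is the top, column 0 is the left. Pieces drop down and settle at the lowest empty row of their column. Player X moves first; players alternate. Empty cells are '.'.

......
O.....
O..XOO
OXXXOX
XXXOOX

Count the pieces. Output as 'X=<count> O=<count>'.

X=9 O=8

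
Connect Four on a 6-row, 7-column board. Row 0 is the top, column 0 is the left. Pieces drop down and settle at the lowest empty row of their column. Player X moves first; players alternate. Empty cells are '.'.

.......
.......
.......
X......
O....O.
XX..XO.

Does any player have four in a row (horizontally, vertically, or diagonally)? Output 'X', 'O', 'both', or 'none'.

none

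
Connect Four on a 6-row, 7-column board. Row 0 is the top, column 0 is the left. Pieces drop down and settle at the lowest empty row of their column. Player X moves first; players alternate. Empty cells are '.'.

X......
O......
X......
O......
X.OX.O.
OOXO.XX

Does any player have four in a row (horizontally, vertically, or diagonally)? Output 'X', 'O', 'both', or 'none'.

none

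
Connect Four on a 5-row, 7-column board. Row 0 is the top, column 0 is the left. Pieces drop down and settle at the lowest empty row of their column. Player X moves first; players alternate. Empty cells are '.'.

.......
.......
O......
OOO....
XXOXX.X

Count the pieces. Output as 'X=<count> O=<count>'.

X=5 O=5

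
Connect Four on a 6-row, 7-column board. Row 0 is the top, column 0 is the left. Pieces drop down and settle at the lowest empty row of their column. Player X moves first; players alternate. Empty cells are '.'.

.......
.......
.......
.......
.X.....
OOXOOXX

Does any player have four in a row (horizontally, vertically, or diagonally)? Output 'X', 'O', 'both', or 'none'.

none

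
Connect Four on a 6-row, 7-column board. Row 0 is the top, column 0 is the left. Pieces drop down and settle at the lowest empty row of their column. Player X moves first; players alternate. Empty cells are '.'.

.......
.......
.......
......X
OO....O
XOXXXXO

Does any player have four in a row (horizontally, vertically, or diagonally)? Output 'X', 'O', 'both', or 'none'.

X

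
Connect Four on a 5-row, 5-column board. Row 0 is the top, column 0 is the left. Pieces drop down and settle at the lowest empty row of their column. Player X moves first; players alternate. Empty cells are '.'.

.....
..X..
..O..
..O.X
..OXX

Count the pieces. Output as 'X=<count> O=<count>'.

X=4 O=3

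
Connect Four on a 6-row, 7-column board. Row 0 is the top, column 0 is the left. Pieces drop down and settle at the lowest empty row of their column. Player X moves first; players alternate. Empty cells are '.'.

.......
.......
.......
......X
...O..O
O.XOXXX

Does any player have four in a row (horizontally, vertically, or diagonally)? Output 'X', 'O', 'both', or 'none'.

none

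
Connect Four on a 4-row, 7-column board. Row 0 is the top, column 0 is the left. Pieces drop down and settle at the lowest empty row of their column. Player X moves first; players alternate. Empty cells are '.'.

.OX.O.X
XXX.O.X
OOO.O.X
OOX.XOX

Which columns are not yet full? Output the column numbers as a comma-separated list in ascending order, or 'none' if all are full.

col 0: top cell = '.' → open
col 1: top cell = 'O' → FULL
col 2: top cell = 'X' → FULL
col 3: top cell = '.' → open
col 4: top cell = 'O' → FULL
col 5: top cell = '.' → open
col 6: top cell = 'X' → FULL

Answer: 0,3,5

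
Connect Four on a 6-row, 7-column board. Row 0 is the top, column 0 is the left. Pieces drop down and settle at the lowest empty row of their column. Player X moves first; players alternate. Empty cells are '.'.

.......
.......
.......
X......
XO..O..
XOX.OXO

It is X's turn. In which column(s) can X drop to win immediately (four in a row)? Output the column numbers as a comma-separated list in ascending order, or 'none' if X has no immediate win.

col 0: drop X → WIN!
col 1: drop X → no win
col 2: drop X → no win
col 3: drop X → no win
col 4: drop X → no win
col 5: drop X → no win
col 6: drop X → no win

Answer: 0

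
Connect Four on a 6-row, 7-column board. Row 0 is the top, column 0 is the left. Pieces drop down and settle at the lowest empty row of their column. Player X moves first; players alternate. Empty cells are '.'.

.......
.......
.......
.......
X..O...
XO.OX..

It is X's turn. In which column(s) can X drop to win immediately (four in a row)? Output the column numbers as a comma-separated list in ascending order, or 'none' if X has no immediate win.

col 0: drop X → no win
col 1: drop X → no win
col 2: drop X → no win
col 3: drop X → no win
col 4: drop X → no win
col 5: drop X → no win
col 6: drop X → no win

Answer: none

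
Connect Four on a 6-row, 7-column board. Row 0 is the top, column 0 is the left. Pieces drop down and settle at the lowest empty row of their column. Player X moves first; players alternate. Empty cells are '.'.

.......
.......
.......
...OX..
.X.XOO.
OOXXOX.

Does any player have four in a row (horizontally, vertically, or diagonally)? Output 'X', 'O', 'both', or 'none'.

none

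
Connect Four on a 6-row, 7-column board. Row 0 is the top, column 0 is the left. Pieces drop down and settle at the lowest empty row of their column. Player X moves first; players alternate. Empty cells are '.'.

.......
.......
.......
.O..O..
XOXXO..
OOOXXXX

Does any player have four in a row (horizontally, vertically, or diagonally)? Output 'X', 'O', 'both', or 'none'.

X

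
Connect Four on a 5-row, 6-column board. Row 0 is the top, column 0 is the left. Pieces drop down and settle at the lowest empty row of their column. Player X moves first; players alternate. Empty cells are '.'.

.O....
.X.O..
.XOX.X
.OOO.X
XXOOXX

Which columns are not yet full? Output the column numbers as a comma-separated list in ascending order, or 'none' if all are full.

Answer: 0,2,3,4,5

Derivation:
col 0: top cell = '.' → open
col 1: top cell = 'O' → FULL
col 2: top cell = '.' → open
col 3: top cell = '.' → open
col 4: top cell = '.' → open
col 5: top cell = '.' → open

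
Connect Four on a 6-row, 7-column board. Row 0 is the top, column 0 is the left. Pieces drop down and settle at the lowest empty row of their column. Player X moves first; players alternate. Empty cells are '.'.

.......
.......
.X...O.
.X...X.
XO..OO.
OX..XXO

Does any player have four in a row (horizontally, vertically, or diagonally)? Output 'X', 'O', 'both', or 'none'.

none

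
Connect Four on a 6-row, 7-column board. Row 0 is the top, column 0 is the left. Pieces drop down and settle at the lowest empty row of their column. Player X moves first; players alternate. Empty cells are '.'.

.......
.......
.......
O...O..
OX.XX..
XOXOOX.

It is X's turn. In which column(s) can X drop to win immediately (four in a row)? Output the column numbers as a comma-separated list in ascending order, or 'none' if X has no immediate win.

Answer: 2

Derivation:
col 0: drop X → no win
col 1: drop X → no win
col 2: drop X → WIN!
col 3: drop X → no win
col 4: drop X → no win
col 5: drop X → no win
col 6: drop X → no win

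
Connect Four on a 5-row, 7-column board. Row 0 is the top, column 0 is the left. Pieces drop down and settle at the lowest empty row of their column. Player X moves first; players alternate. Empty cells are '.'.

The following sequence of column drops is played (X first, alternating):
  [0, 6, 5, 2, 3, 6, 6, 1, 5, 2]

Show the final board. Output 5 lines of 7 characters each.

Answer: .......
.......
......X
..O..XO
XOOX.XO

Derivation:
Move 1: X drops in col 0, lands at row 4
Move 2: O drops in col 6, lands at row 4
Move 3: X drops in col 5, lands at row 4
Move 4: O drops in col 2, lands at row 4
Move 5: X drops in col 3, lands at row 4
Move 6: O drops in col 6, lands at row 3
Move 7: X drops in col 6, lands at row 2
Move 8: O drops in col 1, lands at row 4
Move 9: X drops in col 5, lands at row 3
Move 10: O drops in col 2, lands at row 3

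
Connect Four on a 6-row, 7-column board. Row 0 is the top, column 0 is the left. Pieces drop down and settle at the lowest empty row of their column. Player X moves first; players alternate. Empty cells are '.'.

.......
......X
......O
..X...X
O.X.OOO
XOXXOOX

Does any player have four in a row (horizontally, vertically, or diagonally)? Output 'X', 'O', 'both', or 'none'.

none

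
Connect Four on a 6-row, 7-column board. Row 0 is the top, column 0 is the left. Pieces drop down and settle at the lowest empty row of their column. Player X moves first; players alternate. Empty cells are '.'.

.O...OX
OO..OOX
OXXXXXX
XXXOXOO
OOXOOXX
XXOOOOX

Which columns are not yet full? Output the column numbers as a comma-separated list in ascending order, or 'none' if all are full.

col 0: top cell = '.' → open
col 1: top cell = 'O' → FULL
col 2: top cell = '.' → open
col 3: top cell = '.' → open
col 4: top cell = '.' → open
col 5: top cell = 'O' → FULL
col 6: top cell = 'X' → FULL

Answer: 0,2,3,4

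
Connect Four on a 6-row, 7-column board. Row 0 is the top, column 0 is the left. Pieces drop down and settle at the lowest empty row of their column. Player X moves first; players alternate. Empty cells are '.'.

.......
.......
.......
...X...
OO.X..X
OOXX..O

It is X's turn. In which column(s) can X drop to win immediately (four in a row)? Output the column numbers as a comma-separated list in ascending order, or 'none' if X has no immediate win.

Answer: 3

Derivation:
col 0: drop X → no win
col 1: drop X → no win
col 2: drop X → no win
col 3: drop X → WIN!
col 4: drop X → no win
col 5: drop X → no win
col 6: drop X → no win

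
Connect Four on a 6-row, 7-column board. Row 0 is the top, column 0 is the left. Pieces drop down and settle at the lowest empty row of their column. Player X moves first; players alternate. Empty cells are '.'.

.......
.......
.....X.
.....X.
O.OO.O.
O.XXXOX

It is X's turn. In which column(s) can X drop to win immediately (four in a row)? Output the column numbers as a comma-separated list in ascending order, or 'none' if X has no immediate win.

col 0: drop X → no win
col 1: drop X → WIN!
col 2: drop X → no win
col 3: drop X → no win
col 4: drop X → no win
col 5: drop X → no win
col 6: drop X → no win

Answer: 1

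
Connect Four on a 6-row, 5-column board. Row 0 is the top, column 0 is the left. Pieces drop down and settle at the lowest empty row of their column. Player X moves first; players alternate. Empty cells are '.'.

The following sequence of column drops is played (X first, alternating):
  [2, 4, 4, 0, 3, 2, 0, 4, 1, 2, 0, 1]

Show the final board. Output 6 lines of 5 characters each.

Answer: .....
.....
.....
X.O.O
XOO.X
OXXXO

Derivation:
Move 1: X drops in col 2, lands at row 5
Move 2: O drops in col 4, lands at row 5
Move 3: X drops in col 4, lands at row 4
Move 4: O drops in col 0, lands at row 5
Move 5: X drops in col 3, lands at row 5
Move 6: O drops in col 2, lands at row 4
Move 7: X drops in col 0, lands at row 4
Move 8: O drops in col 4, lands at row 3
Move 9: X drops in col 1, lands at row 5
Move 10: O drops in col 2, lands at row 3
Move 11: X drops in col 0, lands at row 3
Move 12: O drops in col 1, lands at row 4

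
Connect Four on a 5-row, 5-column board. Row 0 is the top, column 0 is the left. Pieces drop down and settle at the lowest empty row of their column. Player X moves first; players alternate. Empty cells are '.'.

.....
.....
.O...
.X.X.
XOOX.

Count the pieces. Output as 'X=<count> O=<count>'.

X=4 O=3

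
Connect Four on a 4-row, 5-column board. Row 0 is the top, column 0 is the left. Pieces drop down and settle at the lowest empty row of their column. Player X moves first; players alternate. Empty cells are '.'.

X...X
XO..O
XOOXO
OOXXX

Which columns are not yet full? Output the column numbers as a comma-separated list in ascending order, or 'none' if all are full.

Answer: 1,2,3

Derivation:
col 0: top cell = 'X' → FULL
col 1: top cell = '.' → open
col 2: top cell = '.' → open
col 3: top cell = '.' → open
col 4: top cell = 'X' → FULL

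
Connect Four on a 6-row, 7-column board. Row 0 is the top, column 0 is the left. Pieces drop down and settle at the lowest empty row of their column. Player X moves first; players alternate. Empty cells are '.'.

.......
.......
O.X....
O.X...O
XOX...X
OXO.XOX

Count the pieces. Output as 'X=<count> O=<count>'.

X=8 O=7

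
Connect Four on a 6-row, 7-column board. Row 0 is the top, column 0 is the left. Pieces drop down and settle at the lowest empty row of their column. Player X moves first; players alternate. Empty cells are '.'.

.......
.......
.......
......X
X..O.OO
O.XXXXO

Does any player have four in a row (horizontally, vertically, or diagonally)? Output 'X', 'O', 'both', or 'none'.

X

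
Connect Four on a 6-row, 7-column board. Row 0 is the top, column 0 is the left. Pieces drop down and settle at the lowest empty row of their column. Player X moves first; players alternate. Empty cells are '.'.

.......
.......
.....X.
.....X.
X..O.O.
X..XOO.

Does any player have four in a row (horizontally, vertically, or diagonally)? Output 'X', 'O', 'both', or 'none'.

none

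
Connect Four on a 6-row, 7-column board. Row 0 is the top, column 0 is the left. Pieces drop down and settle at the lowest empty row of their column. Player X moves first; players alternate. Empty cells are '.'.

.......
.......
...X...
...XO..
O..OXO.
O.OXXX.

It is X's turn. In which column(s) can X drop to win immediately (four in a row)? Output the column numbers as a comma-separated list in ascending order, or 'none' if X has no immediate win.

Answer: 6

Derivation:
col 0: drop X → no win
col 1: drop X → no win
col 2: drop X → no win
col 3: drop X → no win
col 4: drop X → no win
col 5: drop X → no win
col 6: drop X → WIN!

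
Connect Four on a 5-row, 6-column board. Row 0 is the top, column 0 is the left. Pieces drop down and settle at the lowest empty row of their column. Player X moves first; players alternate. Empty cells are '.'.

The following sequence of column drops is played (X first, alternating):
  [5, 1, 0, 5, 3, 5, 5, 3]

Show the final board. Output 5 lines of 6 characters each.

Answer: ......
.....X
.....O
...O.O
XO.X.X

Derivation:
Move 1: X drops in col 5, lands at row 4
Move 2: O drops in col 1, lands at row 4
Move 3: X drops in col 0, lands at row 4
Move 4: O drops in col 5, lands at row 3
Move 5: X drops in col 3, lands at row 4
Move 6: O drops in col 5, lands at row 2
Move 7: X drops in col 5, lands at row 1
Move 8: O drops in col 3, lands at row 3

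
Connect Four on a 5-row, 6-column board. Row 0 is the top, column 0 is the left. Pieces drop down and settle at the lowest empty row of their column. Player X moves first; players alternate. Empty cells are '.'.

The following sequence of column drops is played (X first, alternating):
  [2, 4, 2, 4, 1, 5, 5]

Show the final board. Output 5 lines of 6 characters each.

Answer: ......
......
......
..X.OX
.XX.OO

Derivation:
Move 1: X drops in col 2, lands at row 4
Move 2: O drops in col 4, lands at row 4
Move 3: X drops in col 2, lands at row 3
Move 4: O drops in col 4, lands at row 3
Move 5: X drops in col 1, lands at row 4
Move 6: O drops in col 5, lands at row 4
Move 7: X drops in col 5, lands at row 3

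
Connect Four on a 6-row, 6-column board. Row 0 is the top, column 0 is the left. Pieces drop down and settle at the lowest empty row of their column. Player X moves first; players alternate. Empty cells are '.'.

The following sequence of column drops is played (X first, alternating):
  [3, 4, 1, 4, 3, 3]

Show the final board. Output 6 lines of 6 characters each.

Move 1: X drops in col 3, lands at row 5
Move 2: O drops in col 4, lands at row 5
Move 3: X drops in col 1, lands at row 5
Move 4: O drops in col 4, lands at row 4
Move 5: X drops in col 3, lands at row 4
Move 6: O drops in col 3, lands at row 3

Answer: ......
......
......
...O..
...XO.
.X.XO.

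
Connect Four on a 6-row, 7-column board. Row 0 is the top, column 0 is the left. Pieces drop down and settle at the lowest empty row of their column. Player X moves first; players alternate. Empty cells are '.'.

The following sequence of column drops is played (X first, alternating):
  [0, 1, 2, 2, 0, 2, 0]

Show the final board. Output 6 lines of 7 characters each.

Move 1: X drops in col 0, lands at row 5
Move 2: O drops in col 1, lands at row 5
Move 3: X drops in col 2, lands at row 5
Move 4: O drops in col 2, lands at row 4
Move 5: X drops in col 0, lands at row 4
Move 6: O drops in col 2, lands at row 3
Move 7: X drops in col 0, lands at row 3

Answer: .......
.......
.......
X.O....
X.O....
XOX....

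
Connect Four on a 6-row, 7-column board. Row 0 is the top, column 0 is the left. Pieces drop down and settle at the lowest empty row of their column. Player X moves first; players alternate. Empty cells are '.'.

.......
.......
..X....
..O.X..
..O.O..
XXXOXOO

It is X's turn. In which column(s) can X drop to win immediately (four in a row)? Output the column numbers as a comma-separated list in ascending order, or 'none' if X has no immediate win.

col 0: drop X → no win
col 1: drop X → no win
col 2: drop X → no win
col 3: drop X → no win
col 4: drop X → no win
col 5: drop X → no win
col 6: drop X → no win

Answer: none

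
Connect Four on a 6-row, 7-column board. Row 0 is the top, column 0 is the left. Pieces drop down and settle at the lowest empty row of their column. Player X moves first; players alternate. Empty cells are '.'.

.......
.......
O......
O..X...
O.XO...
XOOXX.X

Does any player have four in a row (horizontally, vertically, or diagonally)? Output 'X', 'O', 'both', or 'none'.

none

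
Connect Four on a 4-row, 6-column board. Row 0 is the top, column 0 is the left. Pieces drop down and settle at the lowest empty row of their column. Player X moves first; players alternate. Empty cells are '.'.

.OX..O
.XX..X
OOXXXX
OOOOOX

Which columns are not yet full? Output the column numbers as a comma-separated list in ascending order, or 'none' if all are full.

Answer: 0,3,4

Derivation:
col 0: top cell = '.' → open
col 1: top cell = 'O' → FULL
col 2: top cell = 'X' → FULL
col 3: top cell = '.' → open
col 4: top cell = '.' → open
col 5: top cell = 'O' → FULL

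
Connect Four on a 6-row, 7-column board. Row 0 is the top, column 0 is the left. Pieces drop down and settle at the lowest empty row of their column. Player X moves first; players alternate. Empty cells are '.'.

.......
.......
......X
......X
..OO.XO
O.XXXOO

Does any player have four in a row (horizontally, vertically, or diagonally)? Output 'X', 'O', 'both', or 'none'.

none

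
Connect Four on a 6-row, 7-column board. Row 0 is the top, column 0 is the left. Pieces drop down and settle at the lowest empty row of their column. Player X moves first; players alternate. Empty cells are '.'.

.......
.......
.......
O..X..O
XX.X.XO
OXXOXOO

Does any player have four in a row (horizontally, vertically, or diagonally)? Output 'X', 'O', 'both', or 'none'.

none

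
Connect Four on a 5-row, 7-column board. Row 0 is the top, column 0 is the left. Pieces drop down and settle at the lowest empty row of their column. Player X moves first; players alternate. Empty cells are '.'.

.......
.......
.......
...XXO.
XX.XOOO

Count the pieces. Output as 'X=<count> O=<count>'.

X=5 O=4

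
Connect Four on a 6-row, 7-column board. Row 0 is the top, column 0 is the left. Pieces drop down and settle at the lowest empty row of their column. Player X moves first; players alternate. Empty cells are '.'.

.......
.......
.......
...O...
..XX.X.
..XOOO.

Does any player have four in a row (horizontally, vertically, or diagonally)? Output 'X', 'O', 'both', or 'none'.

none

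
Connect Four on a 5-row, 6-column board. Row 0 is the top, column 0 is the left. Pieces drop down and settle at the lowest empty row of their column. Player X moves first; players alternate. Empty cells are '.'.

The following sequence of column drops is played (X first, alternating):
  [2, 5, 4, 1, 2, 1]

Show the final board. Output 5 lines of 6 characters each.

Move 1: X drops in col 2, lands at row 4
Move 2: O drops in col 5, lands at row 4
Move 3: X drops in col 4, lands at row 4
Move 4: O drops in col 1, lands at row 4
Move 5: X drops in col 2, lands at row 3
Move 6: O drops in col 1, lands at row 3

Answer: ......
......
......
.OX...
.OX.XO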